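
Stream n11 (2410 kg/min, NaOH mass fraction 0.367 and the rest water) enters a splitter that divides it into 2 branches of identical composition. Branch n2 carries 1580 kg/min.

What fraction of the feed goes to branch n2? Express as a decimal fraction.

0.656

Fraction to n2 = 1580/2410 = 0.6556.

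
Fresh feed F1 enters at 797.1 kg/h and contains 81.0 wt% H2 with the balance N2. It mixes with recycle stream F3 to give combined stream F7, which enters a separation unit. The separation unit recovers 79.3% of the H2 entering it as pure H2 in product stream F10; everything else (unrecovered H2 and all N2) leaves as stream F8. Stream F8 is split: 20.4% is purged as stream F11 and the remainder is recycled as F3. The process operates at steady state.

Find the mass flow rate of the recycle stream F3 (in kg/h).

N2 enters only via F1 and leaves only via the purge: 797.1×0.190 = 0.204×(N2 in F8), and the separation unit passes all N2, so N2 in F7 = N2 in F8 = 742.4 kg/h.
H2 in F7: m_A = 797.1×0.810 + (1−0.204)·(1−0.793)·m_A, so m_A = 645.65/0.8352 = 773.02 kg/h.
F8 = (1−0.793)×773.02 + 742.4 = 902.41 kg/h.
Recycle F3 = (1−0.204)×902.41 = 718.32 kg/h.

718.3 kg/h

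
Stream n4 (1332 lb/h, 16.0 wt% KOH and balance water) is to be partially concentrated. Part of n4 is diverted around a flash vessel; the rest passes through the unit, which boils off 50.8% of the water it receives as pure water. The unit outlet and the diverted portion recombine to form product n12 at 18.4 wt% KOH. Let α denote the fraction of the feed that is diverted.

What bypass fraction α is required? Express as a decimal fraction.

All 1332×0.160 = 213.12 lb/h of KOH reaches n12, so n12 = 213.12/0.184 = 1158.3 lb/h and vapour = 173.74 lb/h.
The evaporator receives (1−α)·1332 of feed at 0.840 water and removes 0.508 of that water:
0.508×0.840×(1−α)×1332 = 173.74
(1−α) = 173.74/568.39 = 0.3057;  α = 0.6943.

0.694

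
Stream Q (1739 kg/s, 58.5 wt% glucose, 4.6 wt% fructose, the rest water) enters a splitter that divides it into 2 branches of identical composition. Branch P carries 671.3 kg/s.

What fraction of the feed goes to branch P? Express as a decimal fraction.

Fraction to P = 671.3/1739 = 0.3860.

0.386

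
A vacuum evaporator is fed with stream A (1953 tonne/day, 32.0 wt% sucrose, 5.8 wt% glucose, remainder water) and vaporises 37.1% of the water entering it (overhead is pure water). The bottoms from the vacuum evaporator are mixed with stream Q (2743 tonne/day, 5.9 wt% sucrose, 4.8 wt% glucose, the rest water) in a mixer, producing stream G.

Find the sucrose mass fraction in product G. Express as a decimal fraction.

0.185

Vapour removed = 0.371×0.622×1953 = 450.68 tonne/day; concentrate = 1502.3 tonne/day.
sucrose reaching the mixer = 624.96 (from concentrate) + 2743×0.059 = 786.8 tonne/day.
Product flow = 1502.3 + 2743 = 4245.3 tonne/day; sucrose fraction = 0.185.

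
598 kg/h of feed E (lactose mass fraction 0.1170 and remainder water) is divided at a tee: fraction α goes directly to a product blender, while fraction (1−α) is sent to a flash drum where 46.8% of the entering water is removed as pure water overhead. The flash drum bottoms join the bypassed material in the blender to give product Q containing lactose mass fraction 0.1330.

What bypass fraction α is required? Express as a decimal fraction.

All 598×0.117 = 69.966 kg/h of lactose reaches Q, so Q = 69.966/0.133 = 526.06 kg/h and vapour = 71.94 kg/h.
The evaporator receives (1−α)·598 of feed at 0.883 water and removes 0.468 of that water:
0.468×0.883×(1−α)×598 = 71.94
(1−α) = 71.94/247.12 = 0.2911;  α = 0.7089.

0.709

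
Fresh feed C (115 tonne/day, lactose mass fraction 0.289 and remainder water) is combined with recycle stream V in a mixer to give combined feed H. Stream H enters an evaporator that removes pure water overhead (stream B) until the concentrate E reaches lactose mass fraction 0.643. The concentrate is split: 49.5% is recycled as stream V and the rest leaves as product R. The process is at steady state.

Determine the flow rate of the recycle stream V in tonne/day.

50.66 tonne/day

Overall lactose balance (none leaves overhead): lactose in fresh feed = lactose in product, i.e. 115×0.289 = (1−0.495)·E·0.643.
E = 33.235/(0.643×0.505) = 102.35 tonne/day.
Recycle V = 0.495×102.35 = 50.664 tonne/day.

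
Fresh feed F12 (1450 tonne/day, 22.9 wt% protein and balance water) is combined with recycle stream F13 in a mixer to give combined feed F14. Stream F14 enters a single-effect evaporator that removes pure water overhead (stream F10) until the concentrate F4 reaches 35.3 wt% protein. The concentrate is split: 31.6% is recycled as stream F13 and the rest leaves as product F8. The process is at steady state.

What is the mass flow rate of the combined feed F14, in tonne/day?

Overall protein balance (none leaves overhead): protein in fresh feed = protein in product, i.e. 1450×0.229 = (1−0.316)·F4·0.353.
F4 = 332.05/(0.353×0.684) = 1375.2 tonne/day.
Recycle F13 = 0.316×1375.2 = 434.57 tonne/day.
Combined feed F14 = 1450 + 434.57 = 1884.6 tonne/day.

1885 tonne/day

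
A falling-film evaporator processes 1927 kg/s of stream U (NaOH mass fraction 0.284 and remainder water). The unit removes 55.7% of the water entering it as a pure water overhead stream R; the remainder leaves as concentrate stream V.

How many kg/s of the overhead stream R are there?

768.5 kg/s

water entering = 1927×0.716 = 1379.7 kg/s; overhead removed = 0.557×1379.7 = 768.51 kg/s.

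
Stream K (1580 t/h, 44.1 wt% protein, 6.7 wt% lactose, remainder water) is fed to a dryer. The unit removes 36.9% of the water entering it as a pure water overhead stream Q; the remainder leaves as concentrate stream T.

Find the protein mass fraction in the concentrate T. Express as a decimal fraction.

protein is not removed: 1580×0.441 = 696.78 t/h of protein enters T.
water entering = 1580×0.492 = 777.36 t/h; overhead removed = 0.369×777.36 = 286.85 t/h.
Concentrate = 1580 − 286.85 = 1293.2 t/h.
Mass fraction = 696.78/1293.2 = 0.539.

0.539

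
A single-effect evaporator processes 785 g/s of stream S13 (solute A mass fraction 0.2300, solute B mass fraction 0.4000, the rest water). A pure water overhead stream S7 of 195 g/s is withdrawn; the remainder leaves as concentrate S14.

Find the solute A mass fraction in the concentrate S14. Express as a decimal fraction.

0.3060

solute A is not removed: 785×0.230 = 180.55 g/s of solute A enters S14.
Concentrate = 785 − 195 = 590 g/s.
Mass fraction = 180.55/590 = 0.3060.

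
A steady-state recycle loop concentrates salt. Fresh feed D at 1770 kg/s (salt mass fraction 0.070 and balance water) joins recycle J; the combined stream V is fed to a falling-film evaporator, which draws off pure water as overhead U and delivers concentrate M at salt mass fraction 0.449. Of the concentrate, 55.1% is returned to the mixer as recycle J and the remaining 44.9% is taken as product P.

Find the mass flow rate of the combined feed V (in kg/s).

Overall salt balance (none leaves overhead): salt in fresh feed = salt in product, i.e. 1770×0.070 = (1−0.551)·M·0.449.
M = 123.9/(0.449×0.449) = 614.58 kg/s.
Recycle J = 0.551×614.58 = 338.63 kg/s.
Combined feed V = 1770 + 338.63 = 2108.6 kg/s.

2109 kg/s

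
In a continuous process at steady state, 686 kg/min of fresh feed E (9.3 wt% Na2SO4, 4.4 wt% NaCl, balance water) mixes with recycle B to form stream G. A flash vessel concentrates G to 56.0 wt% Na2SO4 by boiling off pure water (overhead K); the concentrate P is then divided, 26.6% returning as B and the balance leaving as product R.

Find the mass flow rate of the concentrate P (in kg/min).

155.2 kg/min

Overall Na2SO4 balance (none leaves overhead): Na2SO4 in fresh feed = Na2SO4 in product, i.e. 686×0.093 = (1−0.266)·P·0.560.
P = 63.798/(0.560×0.734) = 155.21 kg/min.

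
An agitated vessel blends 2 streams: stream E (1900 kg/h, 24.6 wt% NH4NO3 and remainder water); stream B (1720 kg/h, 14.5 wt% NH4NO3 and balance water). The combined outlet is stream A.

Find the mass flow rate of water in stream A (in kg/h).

2903 kg/h

water out = water in = 1900×0.754 + 1720×0.855 = 2903.2 kg/h.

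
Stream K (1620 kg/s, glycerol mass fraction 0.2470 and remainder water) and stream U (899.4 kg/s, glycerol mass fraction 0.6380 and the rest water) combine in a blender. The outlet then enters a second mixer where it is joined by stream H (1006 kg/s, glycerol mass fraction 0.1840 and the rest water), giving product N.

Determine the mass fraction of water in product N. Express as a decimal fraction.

0.6712

Overall, product flow = 3525.4 kg/s.
water in = 1620×0.753 + 899.4×0.362 + 1006×0.816 = 2366.3 kg/s.
water fraction in N = 0.6712.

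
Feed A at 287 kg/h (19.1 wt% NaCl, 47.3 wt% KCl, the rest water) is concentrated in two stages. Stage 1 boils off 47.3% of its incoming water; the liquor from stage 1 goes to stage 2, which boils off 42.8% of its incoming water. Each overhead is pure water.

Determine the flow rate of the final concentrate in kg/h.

219.6 kg/h

water in feed = 287×0.336 = 96.432 kg/h.
After stage 1: water left = (1−0.473)×96.432 = 50.82; stream total = 241.39 kg/h.
After stage 2: water left = (1−0.428)×50.82 = 29.069; final concentrate = 219.64 kg/h.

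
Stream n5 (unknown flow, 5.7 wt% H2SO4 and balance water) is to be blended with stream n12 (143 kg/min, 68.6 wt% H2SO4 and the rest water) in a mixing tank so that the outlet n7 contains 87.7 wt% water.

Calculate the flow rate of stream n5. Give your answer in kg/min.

1220 kg/min

Let n5 be the unknown flow. Total out = 143 + n5.
water balance: 44.902 + 0.943·n5 = 0.877·(143 + n5)
(0.943 − 0.877)·n5 = 0.877×143 − 44.902 = 80.509
n5 = 80.509 / 0.066 = 1219.8 kg/min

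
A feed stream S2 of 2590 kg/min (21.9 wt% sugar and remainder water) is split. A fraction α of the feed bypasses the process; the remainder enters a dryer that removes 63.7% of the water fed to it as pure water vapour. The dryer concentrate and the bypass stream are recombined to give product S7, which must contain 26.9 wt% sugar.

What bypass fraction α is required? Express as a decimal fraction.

0.626

All 2590×0.219 = 567.21 kg/min of sugar reaches S7, so S7 = 567.21/0.269 = 2108.6 kg/min and vapour = 481.41 kg/min.
The evaporator receives (1−α)·2590 of feed at 0.781 water and removes 0.637 of that water:
0.637×0.781×(1−α)×2590 = 481.41
(1−α) = 481.41/1288.5 = 0.3736;  α = 0.6264.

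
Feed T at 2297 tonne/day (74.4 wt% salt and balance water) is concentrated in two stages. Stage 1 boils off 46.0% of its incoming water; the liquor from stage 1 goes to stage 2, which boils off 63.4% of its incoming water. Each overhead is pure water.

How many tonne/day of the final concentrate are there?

water in feed = 2297×0.256 = 588.03 tonne/day.
After stage 1: water left = (1−0.460)×588.03 = 317.54; stream total = 2026.5 tonne/day.
After stage 2: water left = (1−0.634)×317.54 = 116.22; final concentrate = 1825.2 tonne/day.

1825 tonne/day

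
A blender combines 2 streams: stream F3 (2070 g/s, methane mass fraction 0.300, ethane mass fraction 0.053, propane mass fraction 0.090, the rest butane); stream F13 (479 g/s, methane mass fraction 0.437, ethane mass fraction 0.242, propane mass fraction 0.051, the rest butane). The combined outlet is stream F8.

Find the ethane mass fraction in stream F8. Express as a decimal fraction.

Total flow out = 2070 + 479 = 2549 g/s.
ethane in = 2070×0.053 + 479×0.242 = 225.63 g/s.
ethane mass fraction in F8 = 225.63/2549 = 0.089.

0.089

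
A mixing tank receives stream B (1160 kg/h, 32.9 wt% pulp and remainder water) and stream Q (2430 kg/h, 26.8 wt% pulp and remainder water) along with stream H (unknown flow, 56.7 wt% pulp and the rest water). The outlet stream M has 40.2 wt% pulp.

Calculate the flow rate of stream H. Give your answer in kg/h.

2487 kg/h

Let H be the unknown flow. Total out = 3590 + H.
pulp balance: 1032.9 + 0.567·H = 0.402·(3590 + H)
(0.567 − 0.402)·H = 0.402×3590 − 1032.9 = 410.3
H = 410.3 / 0.165 = 2486.7 kg/h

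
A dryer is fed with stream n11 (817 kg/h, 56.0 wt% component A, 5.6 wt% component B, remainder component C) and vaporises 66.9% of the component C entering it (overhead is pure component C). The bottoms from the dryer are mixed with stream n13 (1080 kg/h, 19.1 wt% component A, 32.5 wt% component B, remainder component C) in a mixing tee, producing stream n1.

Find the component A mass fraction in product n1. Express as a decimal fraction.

0.393

Vapour removed = 0.669×0.384×817 = 209.88 kg/h; concentrate = 607.12 kg/h.
component A reaching the mixer = 457.52 (from concentrate) + 1080×0.191 = 663.8 kg/h.
Product flow = 607.12 + 1080 = 1687.1 kg/h; component A fraction = 0.393.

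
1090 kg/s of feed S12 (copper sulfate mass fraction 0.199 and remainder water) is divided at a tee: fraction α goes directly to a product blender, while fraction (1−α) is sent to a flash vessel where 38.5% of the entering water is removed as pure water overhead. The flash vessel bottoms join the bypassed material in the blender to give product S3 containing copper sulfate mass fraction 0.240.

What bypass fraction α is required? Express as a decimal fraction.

All 1090×0.199 = 216.91 kg/s of copper sulfate reaches S3, so S3 = 216.91/0.240 = 903.79 kg/s and vapour = 186.21 kg/s.
The evaporator receives (1−α)·1090 of feed at 0.801 water and removes 0.385 of that water:
0.385×0.801×(1−α)×1090 = 186.21
(1−α) = 186.21/336.14 = 0.5540;  α = 0.4460.

0.446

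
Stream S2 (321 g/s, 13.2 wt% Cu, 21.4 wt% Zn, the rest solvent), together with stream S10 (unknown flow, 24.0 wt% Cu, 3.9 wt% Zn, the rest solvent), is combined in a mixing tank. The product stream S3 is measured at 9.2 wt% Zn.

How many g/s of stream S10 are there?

738.9 g/s

Let S10 be the unknown flow. Total out = 321 + S10.
Zn balance: 68.694 + 0.039·S10 = 0.092·(321 + S10)
(0.039 − 0.092)·S10 = 0.092×321 − 68.694 = -39.162
S10 = -39.162 / -0.053 = 738.91 g/s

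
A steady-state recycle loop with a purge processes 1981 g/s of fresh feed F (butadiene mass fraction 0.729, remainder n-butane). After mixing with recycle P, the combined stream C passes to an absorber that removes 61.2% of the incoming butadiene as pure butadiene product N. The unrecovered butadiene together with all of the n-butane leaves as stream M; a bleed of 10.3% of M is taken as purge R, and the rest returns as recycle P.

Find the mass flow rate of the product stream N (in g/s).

1356 g/s

butadiene in C: m_A = 1981×0.729 + (1−0.103)·(1−0.612)·m_A, so m_A = 1444.1/0.6520 = 2215.1 g/s.
Product N = 0.612×2215.1 = 1355.6 g/s.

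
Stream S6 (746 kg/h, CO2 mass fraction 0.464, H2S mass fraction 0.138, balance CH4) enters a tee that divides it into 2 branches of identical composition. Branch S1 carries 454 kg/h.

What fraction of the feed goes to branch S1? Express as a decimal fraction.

0.609

Fraction to S1 = 454/746 = 0.6086.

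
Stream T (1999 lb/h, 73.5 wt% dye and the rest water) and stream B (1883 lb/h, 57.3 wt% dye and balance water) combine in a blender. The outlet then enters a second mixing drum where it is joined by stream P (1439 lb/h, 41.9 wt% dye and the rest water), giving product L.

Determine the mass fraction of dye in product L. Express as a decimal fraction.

0.5922

Overall, product flow = 5321 lb/h.
dye in = 1999×0.735 + 1883×0.573 + 1439×0.419 = 3151.2 lb/h.
dye fraction in L = 0.5922.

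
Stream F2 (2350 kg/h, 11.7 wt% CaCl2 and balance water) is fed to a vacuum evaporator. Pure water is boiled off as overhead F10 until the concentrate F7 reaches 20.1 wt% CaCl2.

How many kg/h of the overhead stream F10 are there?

982.1 kg/h

CaCl2 is conserved: 2350×0.117 = 274.95 kg/h all reports to the concentrate.
Concentrate = 274.95/(target fraction) = 1367.9 kg/h.
Overhead = 2350 − 1367.9 = 982.09 kg/h.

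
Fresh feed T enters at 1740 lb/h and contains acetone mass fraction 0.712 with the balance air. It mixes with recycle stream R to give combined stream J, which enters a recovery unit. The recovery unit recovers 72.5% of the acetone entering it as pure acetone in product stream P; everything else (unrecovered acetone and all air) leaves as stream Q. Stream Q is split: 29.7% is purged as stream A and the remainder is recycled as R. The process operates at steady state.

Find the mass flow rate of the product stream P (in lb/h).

acetone in J: m_A = 1740×0.712 + (1−0.297)·(1−0.725)·m_A, so m_A = 1238.9/0.8067 = 1535.8 lb/h.
Product P = 0.725×1535.8 = 1113.4 lb/h.

1113 lb/h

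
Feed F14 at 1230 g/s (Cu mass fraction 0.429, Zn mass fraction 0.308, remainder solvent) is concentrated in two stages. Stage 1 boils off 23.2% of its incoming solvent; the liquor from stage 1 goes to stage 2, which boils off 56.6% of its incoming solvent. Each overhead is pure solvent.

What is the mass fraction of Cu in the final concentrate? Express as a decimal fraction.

0.520

solvent in feed = 1230×0.263 = 323.49 g/s.
After stage 1: solvent left = (1−0.232)×323.49 = 248.44; stream total = 1155 g/s.
After stage 2: solvent left = (1−0.566)×248.44 = 107.82; final concentrate = 1014.3 g/s.
Cu fraction = 527.67/1014.3 = 0.520.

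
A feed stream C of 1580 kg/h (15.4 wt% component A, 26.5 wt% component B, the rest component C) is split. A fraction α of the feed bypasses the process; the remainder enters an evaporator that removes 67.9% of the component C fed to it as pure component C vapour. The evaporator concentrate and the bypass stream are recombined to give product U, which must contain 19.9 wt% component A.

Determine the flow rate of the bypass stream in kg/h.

All 1580×0.154 = 243.32 kg/h of component A reaches U, so U = 243.32/0.199 = 1222.7 kg/h and vapour = 357.29 kg/h.
The evaporator receives (1−α)·1580 of feed at 0.581 component C and removes 0.679 of that component C:
0.679×0.581×(1−α)×1580 = 357.29
(1−α) = 357.29/623.31 = 0.5732;  α = 0.4268.
Bypass flow = 0.4268×1580 = 674.33 kg/h.

674.3 kg/h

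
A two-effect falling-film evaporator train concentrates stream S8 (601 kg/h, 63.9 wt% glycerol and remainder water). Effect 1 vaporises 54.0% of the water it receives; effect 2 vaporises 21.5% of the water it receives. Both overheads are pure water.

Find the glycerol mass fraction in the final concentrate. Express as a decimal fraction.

0.8306

water in feed = 601×0.361 = 216.96 kg/h.
After stage 1: water left = (1−0.540)×216.96 = 99.802; stream total = 483.84 kg/h.
After stage 2: water left = (1−0.215)×99.802 = 78.345; final concentrate = 462.38 kg/h.
glycerol fraction = 384.04/462.38 = 0.8306.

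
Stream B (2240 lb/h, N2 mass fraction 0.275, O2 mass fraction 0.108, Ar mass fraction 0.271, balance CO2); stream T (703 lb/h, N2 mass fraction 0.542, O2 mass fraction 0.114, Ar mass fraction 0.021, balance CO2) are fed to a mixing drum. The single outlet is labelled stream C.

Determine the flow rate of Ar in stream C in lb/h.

621.8 lb/h

Ar out = Ar in = 2240×0.271 + 703×0.021 = 621.8 lb/h.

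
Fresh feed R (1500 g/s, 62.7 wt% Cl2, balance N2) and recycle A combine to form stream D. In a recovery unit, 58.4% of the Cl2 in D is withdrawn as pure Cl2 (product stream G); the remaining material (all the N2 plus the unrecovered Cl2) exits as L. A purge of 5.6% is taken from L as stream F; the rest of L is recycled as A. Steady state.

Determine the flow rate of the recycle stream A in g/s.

N2 enters only via R and leaves only via the purge: 1500×0.373 = 0.056×(N2 in L), and the recovery unit passes all N2, so N2 in D = N2 in L = 9991.1 g/s.
Cl2 in D: m_A = 1500×0.627 + (1−0.056)·(1−0.584)·m_A, so m_A = 940.5/0.6073 = 1548.7 g/s.
L = (1−0.584)×1548.7 + 9991.1 = 10635 g/s.
Recycle A = (1−0.056)×10635 = 10040 g/s.

10040 g/s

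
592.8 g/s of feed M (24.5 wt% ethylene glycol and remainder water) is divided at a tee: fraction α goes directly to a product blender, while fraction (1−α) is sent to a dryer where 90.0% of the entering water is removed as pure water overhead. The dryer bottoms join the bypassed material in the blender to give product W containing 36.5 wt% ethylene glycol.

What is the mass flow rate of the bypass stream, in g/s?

306 g/s

All 592.8×0.245 = 145.24 g/s of ethylene glycol reaches W, so W = 145.24/0.365 = 397.91 g/s and vapour = 194.89 g/s.
The evaporator receives (1−α)·592.8 of feed at 0.755 water and removes 0.900 of that water:
0.900×0.755×(1−α)×592.8 = 194.89
(1−α) = 194.89/402.81 = 0.4838;  α = 0.5162.
Bypass flow = 0.5162×592.8 = 305.98 g/s.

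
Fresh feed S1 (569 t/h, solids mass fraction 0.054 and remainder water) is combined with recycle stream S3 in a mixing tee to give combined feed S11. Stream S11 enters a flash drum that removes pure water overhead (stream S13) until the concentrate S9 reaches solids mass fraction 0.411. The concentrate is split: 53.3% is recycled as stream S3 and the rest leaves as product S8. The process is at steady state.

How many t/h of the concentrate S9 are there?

160.1 t/h

Overall solids balance (none leaves overhead): solids in fresh feed = solids in product, i.e. 569×0.054 = (1−0.533)·S9·0.411.
S9 = 30.726/(0.411×0.467) = 160.08 t/h.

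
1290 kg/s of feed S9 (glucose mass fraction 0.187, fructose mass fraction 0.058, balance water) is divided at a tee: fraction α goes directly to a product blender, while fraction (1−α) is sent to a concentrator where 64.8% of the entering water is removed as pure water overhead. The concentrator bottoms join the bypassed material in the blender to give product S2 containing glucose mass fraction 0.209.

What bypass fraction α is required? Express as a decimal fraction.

All 1290×0.187 = 241.23 kg/s of glucose reaches S2, so S2 = 241.23/0.209 = 1154.2 kg/s and vapour = 135.79 kg/s.
The evaporator receives (1−α)·1290 of feed at 0.755 water and removes 0.648 of that water:
0.648×0.755×(1−α)×1290 = 135.79
(1−α) = 135.79/631.12 = 0.2152;  α = 0.7848.

0.785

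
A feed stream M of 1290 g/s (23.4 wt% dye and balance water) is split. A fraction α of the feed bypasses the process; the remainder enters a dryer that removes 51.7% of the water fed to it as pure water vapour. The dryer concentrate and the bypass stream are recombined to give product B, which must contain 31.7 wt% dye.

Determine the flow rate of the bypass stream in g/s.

All 1290×0.234 = 301.86 g/s of dye reaches B, so B = 301.86/0.317 = 952.24 g/s and vapour = 337.76 g/s.
The evaporator receives (1−α)·1290 of feed at 0.766 water and removes 0.517 of that water:
0.517×0.766×(1−α)×1290 = 337.76
(1−α) = 337.76/510.87 = 0.6611;  α = 0.3389.
Bypass flow = 0.3389×1290 = 437.12 g/s.

437.1 g/s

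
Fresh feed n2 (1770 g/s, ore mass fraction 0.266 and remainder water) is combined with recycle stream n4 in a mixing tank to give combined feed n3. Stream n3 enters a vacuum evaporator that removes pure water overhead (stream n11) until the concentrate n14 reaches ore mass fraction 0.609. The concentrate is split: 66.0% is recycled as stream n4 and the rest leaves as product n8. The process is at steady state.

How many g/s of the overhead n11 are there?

Overall ore balance (none leaves overhead): ore in fresh feed = ore in product, i.e. 1770×0.266 = (1−0.660)·n14·0.609.
n14 = 470.82/(0.609×0.340) = 2273.8 g/s.
Recycle n4 = 0.660×2273.8 = 1500.7 g/s.
Combined feed n3 = 1770 + 1500.7 = 3270.7 g/s.
Overhead n11 = n3 − n14 = 3270.7 − 2273.8 = 996.9 g/s.

996.9 g/s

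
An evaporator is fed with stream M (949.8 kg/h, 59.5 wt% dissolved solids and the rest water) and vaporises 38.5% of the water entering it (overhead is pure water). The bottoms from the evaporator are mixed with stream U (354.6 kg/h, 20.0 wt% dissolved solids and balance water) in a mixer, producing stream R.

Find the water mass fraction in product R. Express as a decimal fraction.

Vapour removed = 0.385×0.405×949.8 = 148.1 kg/h; concentrate = 801.7 kg/h.
water reaching the mixer = 236.57 (from concentrate) + 354.6×0.800 = 520.25 kg/h.
Product flow = 801.7 + 354.6 = 1156.3 kg/h; water fraction = 0.450.

0.450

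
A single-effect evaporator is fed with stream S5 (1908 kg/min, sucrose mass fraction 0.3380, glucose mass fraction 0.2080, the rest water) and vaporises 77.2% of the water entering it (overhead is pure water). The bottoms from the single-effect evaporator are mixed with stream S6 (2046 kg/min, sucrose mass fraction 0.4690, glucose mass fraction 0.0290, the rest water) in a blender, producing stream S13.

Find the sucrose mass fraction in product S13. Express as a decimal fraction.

Vapour removed = 0.772×0.454×1908 = 668.73 kg/min; concentrate = 1239.3 kg/min.
sucrose reaching the mixer = 644.9 (from concentrate) + 2046×0.469 = 1604.5 kg/min.
Product flow = 1239.3 + 2046 = 3285.3 kg/min; sucrose fraction = 0.4884.

0.4884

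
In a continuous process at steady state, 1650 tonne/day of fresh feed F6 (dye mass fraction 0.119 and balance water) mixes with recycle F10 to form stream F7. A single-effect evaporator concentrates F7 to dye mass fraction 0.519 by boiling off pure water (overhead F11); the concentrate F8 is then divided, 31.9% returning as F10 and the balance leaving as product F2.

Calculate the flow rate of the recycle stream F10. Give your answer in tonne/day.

177.2 tonne/day

Overall dye balance (none leaves overhead): dye in fresh feed = dye in product, i.e. 1650×0.119 = (1−0.319)·F8·0.519.
F8 = 196.35/(0.519×0.681) = 555.54 tonne/day.
Recycle F10 = 0.319×555.54 = 177.22 tonne/day.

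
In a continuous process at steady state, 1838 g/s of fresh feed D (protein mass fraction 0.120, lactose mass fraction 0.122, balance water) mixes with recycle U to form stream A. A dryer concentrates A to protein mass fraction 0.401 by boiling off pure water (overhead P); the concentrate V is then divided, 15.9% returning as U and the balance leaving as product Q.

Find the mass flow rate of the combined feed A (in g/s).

1942 g/s

Overall protein balance (none leaves overhead): protein in fresh feed = protein in product, i.e. 1838×0.120 = (1−0.159)·V·0.401.
V = 220.56/(0.401×0.841) = 654.01 g/s.
Recycle U = 0.159×654.01 = 103.99 g/s.
Combined feed A = 1838 + 103.99 = 1942 g/s.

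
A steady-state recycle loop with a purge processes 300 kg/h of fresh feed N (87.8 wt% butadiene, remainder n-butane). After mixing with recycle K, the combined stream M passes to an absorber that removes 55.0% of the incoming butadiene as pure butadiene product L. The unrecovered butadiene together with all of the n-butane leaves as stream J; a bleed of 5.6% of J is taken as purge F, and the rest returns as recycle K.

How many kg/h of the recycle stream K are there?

811.5 kg/h

n-butane enters only via N and leaves only via the purge: 300×0.122 = 0.056×(n-butane in J), and the absorber passes all n-butane, so n-butane in M = n-butane in J = 653.57 kg/h.
butadiene in M: m_A = 300×0.878 + (1−0.056)·(1−0.550)·m_A, so m_A = 263.4/0.5752 = 457.93 kg/h.
J = (1−0.550)×457.93 + 653.57 = 859.64 kg/h.
Recycle K = (1−0.056)×859.64 = 811.5 kg/h.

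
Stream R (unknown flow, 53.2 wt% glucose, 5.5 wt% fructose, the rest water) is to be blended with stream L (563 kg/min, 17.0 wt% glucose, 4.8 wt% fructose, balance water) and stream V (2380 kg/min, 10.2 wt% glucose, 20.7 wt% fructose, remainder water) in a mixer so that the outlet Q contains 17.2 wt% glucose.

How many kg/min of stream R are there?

465.9 kg/min

Let R be the unknown flow. Total out = 2943 + R.
glucose balance: 338.47 + 0.532·R = 0.172·(2943 + R)
(0.532 − 0.172)·R = 0.172×2943 − 338.47 = 167.73
R = 167.73 / 0.360 = 465.91 kg/min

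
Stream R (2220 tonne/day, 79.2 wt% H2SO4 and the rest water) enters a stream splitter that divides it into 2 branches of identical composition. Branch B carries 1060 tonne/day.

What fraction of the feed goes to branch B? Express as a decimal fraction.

Fraction to B = 1060/2220 = 0.4775.

0.477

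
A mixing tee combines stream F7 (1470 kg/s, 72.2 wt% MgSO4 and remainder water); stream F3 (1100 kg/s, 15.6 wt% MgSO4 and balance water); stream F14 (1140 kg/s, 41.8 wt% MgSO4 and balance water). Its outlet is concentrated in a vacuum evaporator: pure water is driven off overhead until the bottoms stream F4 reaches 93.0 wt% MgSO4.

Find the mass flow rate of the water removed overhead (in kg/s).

1872 kg/s

MgSO4 entering = 1470×0.722 + 1100×0.156 + 1140×0.418 = 1709.5 kg/s.
All MgSO4 reports to F4, so F4 = 1709.5/0.930 = 1838.1 kg/s.
Total feed = 3710 kg/s; overhead = 3710 − 1838.1 = 1871.9 kg/s.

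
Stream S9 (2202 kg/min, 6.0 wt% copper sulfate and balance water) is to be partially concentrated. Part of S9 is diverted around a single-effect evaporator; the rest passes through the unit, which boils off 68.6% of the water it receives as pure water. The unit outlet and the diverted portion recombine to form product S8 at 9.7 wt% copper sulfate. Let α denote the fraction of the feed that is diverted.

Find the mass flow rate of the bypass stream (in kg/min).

899.4 kg/min

All 2202×0.060 = 132.12 kg/min of copper sulfate reaches S8, so S8 = 132.12/0.097 = 1362.1 kg/min and vapour = 839.94 kg/min.
The evaporator receives (1−α)·2202 of feed at 0.940 water and removes 0.686 of that water:
0.686×0.940×(1−α)×2202 = 839.94
(1−α) = 839.94/1419.9 = 0.5915;  α = 0.4085.
Bypass flow = 0.4085×2202 = 899.45 kg/min.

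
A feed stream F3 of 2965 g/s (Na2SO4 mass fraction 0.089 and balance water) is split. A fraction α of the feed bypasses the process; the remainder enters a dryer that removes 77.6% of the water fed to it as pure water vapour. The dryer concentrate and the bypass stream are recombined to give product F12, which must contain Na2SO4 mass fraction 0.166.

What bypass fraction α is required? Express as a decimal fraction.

0.344

All 2965×0.089 = 263.88 g/s of Na2SO4 reaches F12, so F12 = 263.88/0.166 = 1589.7 g/s and vapour = 1375.3 g/s.
The evaporator receives (1−α)·2965 of feed at 0.911 water and removes 0.776 of that water:
0.776×0.911×(1−α)×2965 = 1375.3
(1−α) = 1375.3/2096.1 = 0.6561;  α = 0.3439.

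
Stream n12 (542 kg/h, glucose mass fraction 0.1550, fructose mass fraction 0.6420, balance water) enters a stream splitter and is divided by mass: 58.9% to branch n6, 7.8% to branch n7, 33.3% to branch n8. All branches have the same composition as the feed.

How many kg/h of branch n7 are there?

42.28 kg/h

Branch n7 flow = 0.078×542 = 42.276 kg/h.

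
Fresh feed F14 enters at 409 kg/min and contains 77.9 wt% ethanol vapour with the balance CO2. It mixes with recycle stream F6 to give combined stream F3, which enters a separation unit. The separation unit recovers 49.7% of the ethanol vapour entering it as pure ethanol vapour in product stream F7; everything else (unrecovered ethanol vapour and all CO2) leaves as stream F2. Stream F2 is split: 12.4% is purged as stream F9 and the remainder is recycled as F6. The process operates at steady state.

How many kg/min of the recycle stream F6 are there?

889.5 kg/min

CO2 enters only via F14 and leaves only via the purge: 409×0.221 = 0.124×(CO2 in F2), and the separation unit passes all CO2, so CO2 in F3 = CO2 in F2 = 728.94 kg/min.
ethanol vapour in F3: m_A = 409×0.779 + (1−0.124)·(1−0.497)·m_A, so m_A = 318.61/0.5594 = 569.59 kg/min.
F2 = (1−0.497)×569.59 + 728.94 = 1015.4 kg/min.
Recycle F6 = (1−0.124)×1015.4 = 889.53 kg/min.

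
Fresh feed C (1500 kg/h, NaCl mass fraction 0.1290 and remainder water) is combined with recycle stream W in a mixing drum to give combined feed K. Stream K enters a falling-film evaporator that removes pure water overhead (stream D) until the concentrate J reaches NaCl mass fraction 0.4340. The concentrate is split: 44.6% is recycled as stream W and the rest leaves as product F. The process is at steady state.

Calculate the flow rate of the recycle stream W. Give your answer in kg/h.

Overall NaCl balance (none leaves overhead): NaCl in fresh feed = NaCl in product, i.e. 1500×0.129 = (1−0.446)·J·0.434.
J = 193.5/(0.434×0.554) = 804.79 kg/h.
Recycle W = 0.446×804.79 = 358.94 kg/h.

358.9 kg/h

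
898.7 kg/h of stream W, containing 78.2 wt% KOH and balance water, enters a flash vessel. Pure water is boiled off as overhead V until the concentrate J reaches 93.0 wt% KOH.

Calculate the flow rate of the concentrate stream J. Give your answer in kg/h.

755.7 kg/h

KOH is conserved: 898.7×0.782 = 702.78 kg/h all reports to the concentrate.
Concentrate = 702.78/(target fraction) = 755.68 kg/h.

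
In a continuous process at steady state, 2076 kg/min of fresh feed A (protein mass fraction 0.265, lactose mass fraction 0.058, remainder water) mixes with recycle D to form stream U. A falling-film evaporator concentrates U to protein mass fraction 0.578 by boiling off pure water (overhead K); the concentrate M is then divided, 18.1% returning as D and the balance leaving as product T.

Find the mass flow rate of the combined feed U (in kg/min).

2286 kg/min

Overall protein balance (none leaves overhead): protein in fresh feed = protein in product, i.e. 2076×0.265 = (1−0.181)·M·0.578.
M = 550.14/(0.578×0.819) = 1162.1 kg/min.
Recycle D = 0.181×1162.1 = 210.35 kg/min.
Combined feed U = 2076 + 210.35 = 2286.3 kg/min.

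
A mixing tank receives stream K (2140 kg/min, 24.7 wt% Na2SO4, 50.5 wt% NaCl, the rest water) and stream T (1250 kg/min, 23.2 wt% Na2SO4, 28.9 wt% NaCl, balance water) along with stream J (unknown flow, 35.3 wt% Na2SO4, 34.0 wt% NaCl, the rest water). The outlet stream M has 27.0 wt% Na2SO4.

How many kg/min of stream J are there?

1165 kg/min

Let J be the unknown flow. Total out = 3390 + J.
Na2SO4 balance: 818.58 + 0.353·J = 0.270·(3390 + J)
(0.353 − 0.270)·J = 0.270×3390 − 818.58 = 96.72
J = 96.72 / 0.083 = 1165.3 kg/min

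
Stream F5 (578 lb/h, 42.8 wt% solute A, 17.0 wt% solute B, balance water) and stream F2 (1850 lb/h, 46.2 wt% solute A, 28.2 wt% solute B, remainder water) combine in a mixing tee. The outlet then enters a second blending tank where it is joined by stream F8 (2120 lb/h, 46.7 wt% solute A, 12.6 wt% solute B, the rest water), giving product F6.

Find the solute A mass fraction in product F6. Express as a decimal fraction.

0.460

Overall, product flow = 4548 lb/h.
solute A in = 578×0.428 + 1850×0.462 + 2120×0.467 = 2092.1 lb/h.
solute A fraction in F6 = 0.460.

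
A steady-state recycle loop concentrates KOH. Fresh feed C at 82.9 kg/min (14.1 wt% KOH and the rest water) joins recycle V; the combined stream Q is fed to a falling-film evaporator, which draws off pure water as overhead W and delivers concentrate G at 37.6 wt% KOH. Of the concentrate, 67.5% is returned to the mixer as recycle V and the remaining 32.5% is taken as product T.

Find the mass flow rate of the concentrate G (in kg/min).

95.65 kg/min

Overall KOH balance (none leaves overhead): KOH in fresh feed = KOH in product, i.e. 82.9×0.141 = (1−0.675)·G·0.376.
G = 11.689/(0.376×0.325) = 95.654 kg/min.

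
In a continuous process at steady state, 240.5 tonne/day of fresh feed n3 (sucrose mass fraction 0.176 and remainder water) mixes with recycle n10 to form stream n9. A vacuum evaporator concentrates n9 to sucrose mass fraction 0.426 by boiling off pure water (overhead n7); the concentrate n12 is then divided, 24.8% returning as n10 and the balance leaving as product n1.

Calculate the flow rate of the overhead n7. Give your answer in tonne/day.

141.1 tonne/day

Overall sucrose balance (none leaves overhead): sucrose in fresh feed = sucrose in product, i.e. 240.5×0.176 = (1−0.248)·n12·0.426.
n12 = 42.328/(0.426×0.752) = 132.13 tonne/day.
Recycle n10 = 0.248×132.13 = 32.768 tonne/day.
Combined feed n9 = 240.5 + 32.768 = 273.27 tonne/day.
Overhead n7 = n9 − n12 = 273.27 − 132.13 = 141.14 tonne/day.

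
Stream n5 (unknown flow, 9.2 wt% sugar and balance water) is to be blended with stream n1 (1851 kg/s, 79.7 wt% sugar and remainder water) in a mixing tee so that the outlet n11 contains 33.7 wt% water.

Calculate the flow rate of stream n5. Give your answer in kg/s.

Let n5 be the unknown flow. Total out = 1851 + n5.
water balance: 375.75 + 0.908·n5 = 0.337·(1851 + n5)
(0.908 − 0.337)·n5 = 0.337×1851 − 375.75 = 248.03
n5 = 248.03 / 0.571 = 434.39 kg/s

434.4 kg/s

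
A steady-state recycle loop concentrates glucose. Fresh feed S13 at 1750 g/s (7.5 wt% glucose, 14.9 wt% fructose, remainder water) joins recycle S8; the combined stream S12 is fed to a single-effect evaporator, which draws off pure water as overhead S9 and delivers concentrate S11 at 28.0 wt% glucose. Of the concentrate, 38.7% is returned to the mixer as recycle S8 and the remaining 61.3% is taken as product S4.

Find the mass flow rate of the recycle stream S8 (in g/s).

Overall glucose balance (none leaves overhead): glucose in fresh feed = glucose in product, i.e. 1750×0.075 = (1−0.387)·S11·0.280.
S11 = 131.25/(0.280×0.613) = 764.68 g/s.
Recycle S8 = 0.387×764.68 = 295.93 g/s.

295.9 g/s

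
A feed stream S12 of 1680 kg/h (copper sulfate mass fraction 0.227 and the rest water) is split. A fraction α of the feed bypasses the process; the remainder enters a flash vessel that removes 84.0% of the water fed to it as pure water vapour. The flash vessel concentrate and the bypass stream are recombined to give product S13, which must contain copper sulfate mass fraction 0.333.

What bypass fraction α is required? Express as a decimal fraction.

All 1680×0.227 = 381.36 kg/h of copper sulfate reaches S13, so S13 = 381.36/0.333 = 1145.2 kg/h and vapour = 534.77 kg/h.
The evaporator receives (1−α)·1680 of feed at 0.773 water and removes 0.840 of that water:
0.840×0.773×(1−α)×1680 = 534.77
(1−α) = 534.77/1090.9 = 0.4902;  α = 0.5098.

0.510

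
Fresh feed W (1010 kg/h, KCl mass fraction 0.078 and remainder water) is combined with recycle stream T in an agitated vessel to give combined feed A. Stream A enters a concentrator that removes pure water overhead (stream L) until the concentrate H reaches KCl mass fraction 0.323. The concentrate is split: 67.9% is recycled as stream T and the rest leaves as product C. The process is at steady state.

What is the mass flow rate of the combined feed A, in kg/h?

1526 kg/h

Overall KCl balance (none leaves overhead): KCl in fresh feed = KCl in product, i.e. 1010×0.078 = (1−0.679)·H·0.323.
H = 78.78/(0.323×0.321) = 759.82 kg/h.
Recycle T = 0.679×759.82 = 515.92 kg/h.
Combined feed A = 1010 + 515.92 = 1525.9 kg/h.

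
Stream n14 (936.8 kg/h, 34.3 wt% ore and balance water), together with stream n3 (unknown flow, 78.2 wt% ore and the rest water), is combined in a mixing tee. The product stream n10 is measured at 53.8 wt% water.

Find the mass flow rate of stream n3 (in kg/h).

348.4 kg/h

Let n3 be the unknown flow. Total out = 936.8 + n3.
water balance: 615.48 + 0.218·n3 = 0.538·(936.8 + n3)
(0.218 − 0.538)·n3 = 0.538×936.8 − 615.48 = -111.48
n3 = -111.48 / -0.320 = 348.37 kg/h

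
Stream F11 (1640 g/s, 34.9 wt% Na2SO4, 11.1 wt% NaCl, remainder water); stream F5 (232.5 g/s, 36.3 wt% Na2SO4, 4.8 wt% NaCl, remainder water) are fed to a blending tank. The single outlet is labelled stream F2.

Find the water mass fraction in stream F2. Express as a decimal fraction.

0.5461

Total flow out = 1640 + 232.5 = 1872.5 g/s.
water in = 1640×0.540 + 232.5×0.589 = 1022.5 g/s.
water mass fraction in F2 = 1022.5/1872.5 = 0.5461.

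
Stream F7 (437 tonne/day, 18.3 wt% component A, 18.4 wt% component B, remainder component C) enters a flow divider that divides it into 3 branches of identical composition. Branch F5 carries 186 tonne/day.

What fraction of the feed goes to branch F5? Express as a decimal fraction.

0.426

Fraction to F5 = 186/437 = 0.4256.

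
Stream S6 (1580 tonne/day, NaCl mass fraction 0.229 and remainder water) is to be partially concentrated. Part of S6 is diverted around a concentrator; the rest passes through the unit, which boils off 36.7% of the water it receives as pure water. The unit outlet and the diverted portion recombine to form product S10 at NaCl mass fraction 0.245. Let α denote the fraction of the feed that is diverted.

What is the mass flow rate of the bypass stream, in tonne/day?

1215 tonne/day

All 1580×0.229 = 361.82 tonne/day of NaCl reaches S10, so S10 = 361.82/0.245 = 1476.8 tonne/day and vapour = 103.18 tonne/day.
The evaporator receives (1−α)·1580 of feed at 0.771 water and removes 0.367 of that water:
0.367×0.771×(1−α)×1580 = 103.18
(1−α) = 103.18/447.07 = 0.2308;  α = 0.7692.
Bypass flow = 0.7692×1580 = 1215.3 tonne/day.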